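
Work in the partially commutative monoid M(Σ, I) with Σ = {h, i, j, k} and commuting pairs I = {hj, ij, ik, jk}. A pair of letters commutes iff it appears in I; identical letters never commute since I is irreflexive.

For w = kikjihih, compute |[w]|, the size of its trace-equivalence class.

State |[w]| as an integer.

#0=k has no predecessor
#1=i has no predecessor
#2=k depends on [0:k]
#3=j has no predecessor
#4=i depends on [1:i]
#5=h depends on [2:k, 4:i]
#6=i depends on [5:h]
#7=h depends on [6:i]
sources: [0:k, 1:i, 3:j]
N(rest) = Σ N(rest − s) over sources s of rest; N(one piece) = 1:
  size 1 → [3]=1  [7]=1
  size 2 → [3,7]=2  [6,7]=1
  size 3 → [3,6,7]=3  [5,6,7]=1
  size 4 → [2,5,6,7]=1  [3,5,6,7]=4  [4,5,6,7]=1
  size 5 → [0,2,5,6,7]=1  [1,4,5,6,7]=1  [2,3,5,6,7]=5  [2,4,5,6,7]=2  [3,4,5,6,7]=5
  size 6 → [0,2,3,5,6,7]=6  [0,2,4,5,6,7]=3  [1,2,4,5,6,7]=3  [1,3,4,5,6,7]=6  [2,3,4,5,6,7]=12
  first=0(k) contributes 21
  first=1(i) contributes 21
  first=3(j) contributes 6
|[w]| = 48

48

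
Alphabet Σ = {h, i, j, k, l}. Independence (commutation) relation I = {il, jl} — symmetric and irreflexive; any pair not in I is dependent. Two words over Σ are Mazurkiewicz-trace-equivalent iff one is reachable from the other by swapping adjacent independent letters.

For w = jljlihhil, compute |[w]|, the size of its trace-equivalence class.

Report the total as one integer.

piece 0:j — minimal
piece 1:l — minimal
piece 2:j rests on {0:j}
piece 3:l rests on {1:l}
piece 4:i rests on {2:j}
piece 5:h rests on {3:l, 4:i}
piece 6:h rests on {5:h}
piece 7:i rests on {6:h}
piece 8:l rests on {6:h}
minimal pieces: {0:j, 1:l}
ways to finish when only these pieces remain (= sum over removing one remaining piece with nothing left below it):
  1 left: {7}→1  {8}→1
  2 left: {7,8}→2
  3 left: {6,7,8}→2
  4 left: {5,6,7,8}→2
  5 left: {3,5,6,7,8}→2  {4,5,6,7,8}→2
  6 left: {1,3,5,6,7,8}→2  {2,4,5,6,7,8}→2  {3,4,5,6,7,8}→4
  7 left: {0,2,4,5,6,7,8}→2  {1,3,4,5,6,7,8}→6  {2,3,4,5,6,7,8}→6
  placing 0:j first → 12 extensions
  placing 1:l first → 8 extensions
total linear extensions = 20

20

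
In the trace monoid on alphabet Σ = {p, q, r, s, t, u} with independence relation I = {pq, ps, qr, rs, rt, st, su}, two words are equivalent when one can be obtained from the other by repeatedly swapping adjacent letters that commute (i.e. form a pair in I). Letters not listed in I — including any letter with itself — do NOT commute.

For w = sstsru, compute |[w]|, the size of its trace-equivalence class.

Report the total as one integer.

piece 0:s — minimal
piece 1:s rests on {0:s}
piece 2:t — minimal
piece 3:s rests on {1:s}
piece 4:r — minimal
piece 5:u rests on {2:t, 4:r}
minimal pieces: {0:s, 2:t, 4:r}
ways to finish when only these pieces remain (= sum over removing one remaining piece with nothing left below it):
  1 left: {3}→1  {5}→1
  2 left: {1,3}→1  {2,5}→1  {3,5}→2  {4,5}→1
  3 left: {0,1,3}→1  {1,3,5}→3  {2,3,5}→3  {2,4,5}→2  {3,4,5}→3
  4 left: {0,1,3,5}→4  {1,2,3,5}→6  {1,3,4,5}→6  {2,3,4,5}→8
  placing 0:s first → 20 extensions
  placing 2:t first → 10 extensions
  placing 4:r first → 10 extensions
total linear extensions = 40

40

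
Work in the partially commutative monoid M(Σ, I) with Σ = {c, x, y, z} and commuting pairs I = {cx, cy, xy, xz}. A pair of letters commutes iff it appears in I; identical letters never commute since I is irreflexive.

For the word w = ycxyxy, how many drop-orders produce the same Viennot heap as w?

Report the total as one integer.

piece 0:y — minimal
piece 1:c — minimal
piece 2:x — minimal
piece 3:y rests on {0:y}
piece 4:x rests on {2:x}
piece 5:y rests on {3:y}
minimal pieces: {0:y, 1:c, 2:x}
ways to finish when only these pieces remain (= sum over removing one remaining piece with nothing left below it):
  1 left: {1}→1  {4}→1  {5}→1
  2 left: {1,4}→2  {1,5}→2  {2,4}→1  {3,5}→1  {4,5}→2
  3 left: {0,3,5}→1  {1,2,4}→3  {1,3,5}→3  {1,4,5}→6  {2,4,5}→3  {3,4,5}→3
  4 left: {0,1,3,5}→4  {0,3,4,5}→4  {1,2,4,5}→12  {1,3,4,5}→12  {2,3,4,5}→6
  placing 0:y first → 30 extensions
  placing 1:c first → 10 extensions
  placing 2:x first → 20 extensions
total linear extensions = 60

60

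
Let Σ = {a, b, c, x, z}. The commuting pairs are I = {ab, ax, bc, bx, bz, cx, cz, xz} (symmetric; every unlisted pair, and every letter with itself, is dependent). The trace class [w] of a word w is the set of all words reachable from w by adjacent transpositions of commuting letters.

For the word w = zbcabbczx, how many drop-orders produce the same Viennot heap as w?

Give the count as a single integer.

2016

0(z) covers ∅
1(b) covers ∅
2(c) covers ∅
3(a) covers 0:z, 2:c
4(b) covers 1:b
5(b) covers 4:b
6(c) covers 3:a
7(z) covers 3:a
8(x) covers ∅
floor of heap: 0:z, 1:b, 2:c, 8:x
completions by unplaced set U, small U first (add the entries for U minus each lowest piece of U):
  |U|=1: {5}:1  {6}:1  {7}:1  {8}:1
  |U|=2: {4,5}:1  {5,6}:2  {5,7}:2  {5,8}:2  {6,7}:2  {6,8}:2  {7,8}:2
  |U|=3: {1,4,5}:1  {3,6,7}:2  {4,5,6}:3  {4,5,7}:3  {4,5,8}:3  {5,6,7}:6  {5,6,8}:6  {5,7,8}:6  {6,7,8}:6
  |U|=4: {0,3,6,7}:2  {1,4,5,6}:4  {1,4,5,7}:4  {1,4,5,8}:4  {2,3,6,7}:2  {3,5,6,7}:8  {3,6,7,8}:8  {4,5,6,7}:12  {4,5,6,8}:12  {4,5,7,8}:12  {5,6,7,8}:24
  |U|=5: {0,2,3,6,7}:4  {0,3,5,6,7}:10  {0,3,6,7,8}:10  {1,4,5,6,7}:20  {1,4,5,6,8}:20  {1,4,5,7,8}:20  {2,3,5,6,7}:10  {2,3,6,7,8}:10  {3,4,5,6,7}:20  {3,5,6,7,8}:40  {4,5,6,7,8}:60
  |U|=6: {0,2,3,5,6,7}:24  {0,2,3,6,7,8}:24  {0,3,4,5,6,7}:30  {0,3,5,6,7,8}:60  {1,3,4,5,6,7}:40  {1,4,5,6,7,8}:120  {2,3,4,5,6,7}:30  {2,3,5,6,7,8}:60  {3,4,5,6,7,8}:120
  |U|=7: {0,1,3,4,5,6,7}:70  {0,2,3,4,5,6,7}:84  {0,2,3,5,6,7,8}:168  {0,3,4,5,6,7,8}:210  {1,2,3,4,5,6,7}:70  {1,3,4,5,6,7,8}:280  {2,3,4,5,6,7,8}:210
  start at 0(z): 560
  start at 1(b): 672
  start at 2(c): 560
  start at 8(x): 224
sum over floor = 2016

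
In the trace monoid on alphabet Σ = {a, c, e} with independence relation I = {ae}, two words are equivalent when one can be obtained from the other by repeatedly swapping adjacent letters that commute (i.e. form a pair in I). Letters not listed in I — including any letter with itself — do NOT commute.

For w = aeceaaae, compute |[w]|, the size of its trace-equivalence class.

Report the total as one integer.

20

drop 0:a onto floor
drop 1:e onto floor
drop 2:c onto {0:a, 1:e}
drop 3:e onto {2:c}
drop 4:a onto {2:c}
drop 5:a onto {4:a}
drop 6:a onto {5:a}
drop 7:e onto {3:e}
ground layer = {0:a, 1:e}
drop-orders for the pieces not yet dropped (sum over which currently-grounded one goes next):
  1 to go: {6} 1  {7} 1
  2 to go: {3,7} 1  {5,6} 1  {6,7} 2
  3 to go: {3,6,7} 3  {4,5,6} 1  {5,6,7} 3
  4 to go: {3,5,6,7} 6  {4,5,6,7} 4
  5 to go: {3,4,5,6,7} 10
  6 to go: {2,3,4,5,6,7} 10
  if 0:a drops first: 10 orders
  if 1:e drops first: 10 orders
heap linearizations: 20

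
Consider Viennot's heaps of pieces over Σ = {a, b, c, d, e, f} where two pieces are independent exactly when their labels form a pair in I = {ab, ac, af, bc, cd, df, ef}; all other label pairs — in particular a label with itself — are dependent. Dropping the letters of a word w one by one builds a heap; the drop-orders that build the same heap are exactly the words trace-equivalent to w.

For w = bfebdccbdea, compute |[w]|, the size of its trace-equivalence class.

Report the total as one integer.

drop 0:b onto floor
drop 1:f onto {0:b}
drop 2:e onto {0:b}
drop 3:b onto {1:f, 2:e}
drop 4:d onto {3:b}
drop 5:c onto {1:f, 2:e}
drop 6:c onto {5:c}
drop 7:b onto {4:d}
drop 8:d onto {7:b}
drop 9:e onto {6:c, 8:d}
drop 10:a onto {9:e}
ground layer = {0:b}
drop-orders for the pieces not yet dropped (sum over which currently-grounded one goes next):
  1 to go: {10} 1
  2 to go: {9,10} 1
  3 to go: {6,9,10} 1  {8,9,10} 1
  4 to go: {5,6,9,10} 1  {6,8,9,10} 2  {7,8,9,10} 1
  5 to go: {4,7,8,9,10} 1  {5,6,8,9,10} 3  {6,7,8,9,10} 3
  6 to go: {3,4,7,8,9,10} 1  {4,6,7,8,9,10} 4  {5,6,7,8,9,10} 6
  7 to go: {3,4,6,7,8,9,10} 5  {4,5,6,7,8,9,10} 10
  8 to go: {3,4,5,6,7,8,9,10} 15
  9 to go: {1,3,4,5,6,7,8,9,10} 15  {2,3,4,5,6,7,8,9,10} 15
  if 0:b drops first: 30 orders

30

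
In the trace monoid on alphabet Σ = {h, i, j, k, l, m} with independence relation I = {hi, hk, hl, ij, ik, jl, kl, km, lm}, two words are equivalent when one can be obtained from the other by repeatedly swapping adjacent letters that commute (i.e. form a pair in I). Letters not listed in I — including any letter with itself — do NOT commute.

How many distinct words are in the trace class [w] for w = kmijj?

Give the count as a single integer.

7

drop 0:k onto floor
drop 1:m onto floor
drop 2:i onto {1:m}
drop 3:j onto {0:k, 1:m}
drop 4:j onto {3:j}
ground layer = {0:k, 1:m}
drop-orders for the pieces not yet dropped (sum over which currently-grounded one goes next):
  1 to go: {2} 1  {4} 1
  2 to go: {2,4} 2  {3,4} 1
  3 to go: {0,3,4} 1  {2,3,4} 3
  if 0:k drops first: 3 orders
  if 1:m drops first: 4 orders
heap linearizations: 7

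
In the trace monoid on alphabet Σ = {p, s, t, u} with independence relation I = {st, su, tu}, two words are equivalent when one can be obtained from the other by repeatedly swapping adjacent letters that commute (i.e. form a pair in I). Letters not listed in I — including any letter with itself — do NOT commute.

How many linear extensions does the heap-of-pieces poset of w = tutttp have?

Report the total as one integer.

0(t) covers ∅
1(u) covers ∅
2(t) covers 0:t
3(t) covers 2:t
4(t) covers 3:t
5(p) covers 1:u, 4:t
floor of heap: 0:t, 1:u
completions by unplaced set U, small U first (add the entries for U minus each lowest piece of U):
  |U|=1: {5}:1
  |U|=2: {1,5}:1  {4,5}:1
  |U|=3: {1,4,5}:2  {3,4,5}:1
  |U|=4: {1,3,4,5}:3  {2,3,4,5}:1
  start at 0(t): 4
  start at 1(u): 1
sum over floor = 5

5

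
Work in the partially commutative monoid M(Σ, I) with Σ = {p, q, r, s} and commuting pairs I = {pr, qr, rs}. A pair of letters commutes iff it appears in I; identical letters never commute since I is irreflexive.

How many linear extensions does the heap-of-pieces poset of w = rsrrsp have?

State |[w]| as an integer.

20

0(r) covers ∅
1(s) covers ∅
2(r) covers 0:r
3(r) covers 2:r
4(s) covers 1:s
5(p) covers 4:s
floor of heap: 0:r, 1:s
completions by unplaced set U, small U first (add the entries for U minus each lowest piece of U):
  |U|=1: {3}:1  {5}:1
  |U|=2: {2,3}:1  {3,5}:2  {4,5}:1
  |U|=3: {0,2,3}:1  {1,4,5}:1  {2,3,5}:3  {3,4,5}:3
  |U|=4: {0,2,3,5}:4  {1,3,4,5}:4  {2,3,4,5}:6
  start at 0(r): 10
  start at 1(s): 10
sum over floor = 20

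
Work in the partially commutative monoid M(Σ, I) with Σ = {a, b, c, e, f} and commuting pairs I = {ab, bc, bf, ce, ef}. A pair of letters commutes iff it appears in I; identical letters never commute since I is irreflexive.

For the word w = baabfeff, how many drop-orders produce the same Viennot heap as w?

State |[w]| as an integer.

52

drop 0:b onto floor
drop 1:a onto floor
drop 2:a onto {1:a}
drop 3:b onto {0:b}
drop 4:f onto {2:a}
drop 5:e onto {2:a, 3:b}
drop 6:f onto {4:f}
drop 7:f onto {6:f}
ground layer = {0:b, 1:a}
drop-orders for the pieces not yet dropped (sum over which currently-grounded one goes next):
  1 to go: {5} 1  {7} 1
  2 to go: {3,5} 1  {5,7} 2  {6,7} 1
  3 to go: {0,3,5} 1  {3,5,7} 3  {4,6,7} 1  {5,6,7} 3
  4 to go: {0,3,5,7} 4  {3,5,6,7} 6  {4,5,6,7} 4
  5 to go: {0,3,5,6,7} 10  {2,4,5,6,7} 4  {3,4,5,6,7} 10
  6 to go: {0,3,4,5,6,7} 20  {1,2,4,5,6,7} 4  {2,3,4,5,6,7} 14
  if 0:b drops first: 18 orders
  if 1:a drops first: 34 orders
heap linearizations: 52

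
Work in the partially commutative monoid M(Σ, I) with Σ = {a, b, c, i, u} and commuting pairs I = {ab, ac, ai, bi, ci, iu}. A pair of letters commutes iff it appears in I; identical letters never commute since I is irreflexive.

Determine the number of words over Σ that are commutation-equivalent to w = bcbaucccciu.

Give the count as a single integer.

0(b) covers ∅
1(c) covers 0:b
2(b) covers 1:c
3(a) covers ∅
4(u) covers 2:b, 3:a
5(c) covers 4:u
6(c) covers 5:c
7(c) covers 6:c
8(c) covers 7:c
9(i) covers ∅
10(u) covers 8:c
floor of heap: 0:b, 3:a, 9:i
completions by unplaced set U, small U first (add the entries for U minus each lowest piece of U):
  |U|=1: {9}:1  {10}:1
  |U|=2: {8,10}:1  {9,10}:2
  |U|=3: {7,8,10}:1  {8,9,10}:3
  |U|=4: {6,7,8,10}:1  {7,8,9,10}:4
  |U|=5: {5,6,7,8,10}:1  {6,7,8,9,10}:5
  |U|=6: {4,5,6,7,8,10}:1  {5,6,7,8,9,10}:6
  |U|=7: {2,4,5,6,7,8,10}:1  {3,4,5,6,7,8,10}:1  {4,5,6,7,8,9,10}:7
  |U|=8: {1,2,4,5,6,7,8,10}:1  {2,3,4,5,6,7,8,10}:2  {2,4,5,6,7,8,9,10}:8  {3,4,5,6,7,8,9,10}:8
  |U|=9: {0,1,2,4,5,6,7,8,10}:1  {1,2,3,4,5,6,7,8,10}:3  {1,2,4,5,6,7,8,9,10}:9  {2,3,4,5,6,7,8,9,10}:18
  start at 0(b): 30
  start at 3(a): 10
  start at 9(i): 4
sum over floor = 44

44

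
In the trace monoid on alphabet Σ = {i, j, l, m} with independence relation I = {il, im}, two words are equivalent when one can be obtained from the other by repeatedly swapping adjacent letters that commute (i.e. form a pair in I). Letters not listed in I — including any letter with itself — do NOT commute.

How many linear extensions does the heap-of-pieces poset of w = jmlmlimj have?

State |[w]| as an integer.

0(j) covers ∅
1(m) covers 0:j
2(l) covers 1:m
3(m) covers 2:l
4(l) covers 3:m
5(i) covers 0:j
6(m) covers 4:l
7(j) covers 5:i, 6:m
floor of heap: 0:j
completions by unplaced set U, small U first (add the entries for U minus each lowest piece of U):
  |U|=1: {7}:1
  |U|=2: {5,7}:1  {6,7}:1
  |U|=3: {4,6,7}:1  {5,6,7}:2
  |U|=4: {3,4,6,7}:1  {4,5,6,7}:3
  |U|=5: {2,3,4,6,7}:1  {3,4,5,6,7}:4
  |U|=6: {1,2,3,4,6,7}:1  {2,3,4,5,6,7}:5
  start at 0(j): 6

6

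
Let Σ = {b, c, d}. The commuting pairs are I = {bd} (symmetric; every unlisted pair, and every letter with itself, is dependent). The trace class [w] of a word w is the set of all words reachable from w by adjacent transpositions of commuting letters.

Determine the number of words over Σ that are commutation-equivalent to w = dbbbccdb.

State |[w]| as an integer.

8

#0=d has no predecessor
#1=b has no predecessor
#2=b depends on [1:b]
#3=b depends on [2:b]
#4=c depends on [0:d, 3:b]
#5=c depends on [4:c]
#6=d depends on [5:c]
#7=b depends on [5:c]
sources: [0:d, 1:b]
N(rest) = Σ N(rest − s) over sources s of rest; N(one piece) = 1:
  size 1 → [6]=1  [7]=1
  size 2 → [6,7]=2
  size 3 → [5,6,7]=2
  size 4 → [4,5,6,7]=2
  size 5 → [0,4,5,6,7]=2  [3,4,5,6,7]=2
  size 6 → [0,3,4,5,6,7]=4  [2,3,4,5,6,7]=2
  first=0(d) contributes 2
  first=1(b) contributes 6
|[w]| = 8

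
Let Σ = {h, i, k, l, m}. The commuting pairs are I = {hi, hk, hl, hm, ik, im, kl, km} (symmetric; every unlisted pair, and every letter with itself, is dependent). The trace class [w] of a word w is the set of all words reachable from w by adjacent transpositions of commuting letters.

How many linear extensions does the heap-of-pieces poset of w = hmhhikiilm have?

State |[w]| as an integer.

0(h) covers ∅
1(m) covers ∅
2(h) covers 0:h
3(h) covers 2:h
4(i) covers ∅
5(k) covers ∅
6(i) covers 4:i
7(i) covers 6:i
8(l) covers 1:m, 7:i
9(m) covers 8:l
floor of heap: 0:h, 1:m, 4:i, 5:k
completions by unplaced set U, small U first (add the entries for U minus each lowest piece of U):
  |U|=1: {3}:1  {5}:1  {9}:1
  |U|=2: {2,3}:1  {3,5}:2  {3,9}:2  {5,9}:2  {8,9}:1
  |U|=3: {0,2,3}:1  {1,8,9}:1  {2,3,5}:3  {2,3,9}:3  {3,5,9}:6  {3,8,9}:3  {5,8,9}:3  {7,8,9}:1
  |U|=4: {0,2,3,5}:4  {0,2,3,9}:4  {1,3,8,9}:4  {1,5,8,9}:4  {1,7,8,9}:2  {2,3,5,9}:12  {2,3,8,9}:6  {3,5,8,9}:12  {3,7,8,9}:4  {5,7,8,9}:4  {6,7,8,9}:1
  |U|=5: {0,2,3,5,9}:20  {0,2,3,8,9}:10  {1,2,3,8,9}:10  {1,3,5,8,9}:20  {1,3,7,8,9}:10  {1,5,7,8,9}:10  {1,6,7,8,9}:3  {2,3,5,8,9}:30  {2,3,7,8,9}:10  {3,5,7,8,9}:20  {3,6,7,8,9}:5  {4,6,7,8,9}:1  {5,6,7,8,9}:5
  |U|=6: {0,1,2,3,8,9}:20  {0,2,3,5,8,9}:60  {0,2,3,7,8,9}:20  {1,2,3,5,8,9}:60  {1,2,3,7,8,9}:30  {1,3,5,7,8,9}:60  {1,3,6,7,8,9}:18  {1,4,6,7,8,9}:4  {1,5,6,7,8,9}:18  {2,3,5,7,8,9}:60  {2,3,6,7,8,9}:15  {3,4,6,7,8,9}:6  {3,5,6,7,8,9}:30  {4,5,6,7,8,9}:6
  |U|=7: {0,1,2,3,5,8,9}:140  {0,1,2,3,7,8,9}:70  {0,2,3,5,7,8,9}:140  {0,2,3,6,7,8,9}:35  {1,2,3,5,7,8,9}:210  {1,2,3,6,7,8,9}:63  {1,3,4,6,7,8,9}:28  {1,3,5,6,7,8,9}:126  {1,4,5,6,7,8,9}:28  {2,3,4,6,7,8,9}:21  {2,3,5,6,7,8,9}:105  {3,4,5,6,7,8,9}:42
  |U|=8: {0,1,2,3,5,7,8,9}:560  {0,1,2,3,6,7,8,9}:168  {0,2,3,4,6,7,8,9}:56  {0,2,3,5,6,7,8,9}:280  {1,2,3,4,6,7,8,9}:112  {1,2,3,5,6,7,8,9}:504  {1,3,4,5,6,7,8,9}:224  {2,3,4,5,6,7,8,9}:168
  start at 0(h): 1008
  start at 1(m): 504
  start at 4(i): 1512
  start at 5(k): 336
sum over floor = 3360

3360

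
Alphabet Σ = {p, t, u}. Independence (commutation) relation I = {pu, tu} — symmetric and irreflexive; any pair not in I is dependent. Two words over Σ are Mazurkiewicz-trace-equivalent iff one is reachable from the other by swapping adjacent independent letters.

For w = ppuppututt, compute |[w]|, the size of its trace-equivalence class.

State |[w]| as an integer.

120

0(p) covers ∅
1(p) covers 0:p
2(u) covers ∅
3(p) covers 1:p
4(p) covers 3:p
5(u) covers 2:u
6(t) covers 4:p
7(u) covers 5:u
8(t) covers 6:t
9(t) covers 8:t
floor of heap: 0:p, 2:u
completions by unplaced set U, small U first (add the entries for U minus each lowest piece of U):
  |U|=1: {7}:1  {9}:1
  |U|=2: {5,7}:1  {7,9}:2  {8,9}:1
  |U|=3: {2,5,7}:1  {5,7,9}:3  {6,8,9}:1  {7,8,9}:3
  |U|=4: {2,5,7,9}:4  {4,6,8,9}:1  {5,7,8,9}:6  {6,7,8,9}:4
  |U|=5: {2,5,7,8,9}:10  {3,4,6,8,9}:1  {4,6,7,8,9}:5  {5,6,7,8,9}:10
  |U|=6: {1,3,4,6,8,9}:1  {2,5,6,7,8,9}:20  {3,4,6,7,8,9}:6  {4,5,6,7,8,9}:15
  |U|=7: {0,1,3,4,6,8,9}:1  {1,3,4,6,7,8,9}:7  {2,4,5,6,7,8,9}:35  {3,4,5,6,7,8,9}:21
  |U|=8: {0,1,3,4,6,7,8,9}:8  {1,3,4,5,6,7,8,9}:28  {2,3,4,5,6,7,8,9}:56
  start at 0(p): 84
  start at 2(u): 36
sum over floor = 120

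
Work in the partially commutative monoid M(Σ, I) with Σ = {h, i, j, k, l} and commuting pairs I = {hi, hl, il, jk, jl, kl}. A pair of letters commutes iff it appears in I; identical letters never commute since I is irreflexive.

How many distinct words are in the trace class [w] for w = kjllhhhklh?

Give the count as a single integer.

piece 0:k — minimal
piece 1:j — minimal
piece 2:l — minimal
piece 3:l rests on {2:l}
piece 4:h rests on {0:k, 1:j}
piece 5:h rests on {4:h}
piece 6:h rests on {5:h}
piece 7:k rests on {6:h}
piece 8:l rests on {3:l}
piece 9:h rests on {7:k}
minimal pieces: {0:k, 1:j, 2:l}
ways to finish when only these pieces remain (= sum over removing one remaining piece with nothing left below it):
  1 left: {8}→1  {9}→1
  2 left: {3,8}→1  {7,9}→1  {8,9}→2
  3 left: {2,3,8}→1  {3,8,9}→3  {6,7,9}→1  {7,8,9}→3
  4 left: {2,3,8,9}→4  {3,7,8,9}→6  {5,6,7,9}→1  {6,7,8,9}→4
  5 left: {2,3,7,8,9}→10  {3,6,7,8,9}→10  {4,5,6,7,9}→1  {5,6,7,8,9}→5
  6 left: {0,4,5,6,7,9}→1  {1,4,5,6,7,9}→1  {2,3,6,7,8,9}→20  {3,5,6,7,8,9}→15  {4,5,6,7,8,9}→6
  7 left: {0,1,4,5,6,7,9}→2  {0,4,5,6,7,8,9}→7  {1,4,5,6,7,8,9}→7  {2,3,5,6,7,8,9}→35  {3,4,5,6,7,8,9}→21
  8 left: {0,1,4,5,6,7,8,9}→16  {0,3,4,5,6,7,8,9}→28  {1,3,4,5,6,7,8,9}→28  {2,3,4,5,6,7,8,9}→56
  placing 0:k first → 84 extensions
  placing 1:j first → 84 extensions
  placing 2:l first → 72 extensions
total linear extensions = 240

240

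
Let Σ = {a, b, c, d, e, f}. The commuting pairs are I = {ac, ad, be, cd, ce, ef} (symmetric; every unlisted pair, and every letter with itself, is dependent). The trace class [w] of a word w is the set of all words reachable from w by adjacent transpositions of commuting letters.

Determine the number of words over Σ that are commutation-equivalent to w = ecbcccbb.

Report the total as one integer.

#0=e has no predecessor
#1=c has no predecessor
#2=b depends on [1:c]
#3=c depends on [2:b]
#4=c depends on [3:c]
#5=c depends on [4:c]
#6=b depends on [5:c]
#7=b depends on [6:b]
sources: [0:e, 1:c]
N(rest) = Σ N(rest − s) over sources s of rest; N(one piece) = 1:
  size 1 → [0]=1  [7]=1
  size 2 → [0,7]=2  [6,7]=1
  size 3 → [0,6,7]=3  [5,6,7]=1
  size 4 → [0,5,6,7]=4  [4,5,6,7]=1
  size 5 → [0,4,5,6,7]=5  [3,4,5,6,7]=1
  size 6 → [0,3,4,5,6,7]=6  [2,3,4,5,6,7]=1
  first=0(e) contributes 1
  first=1(c) contributes 7
|[w]| = 8

8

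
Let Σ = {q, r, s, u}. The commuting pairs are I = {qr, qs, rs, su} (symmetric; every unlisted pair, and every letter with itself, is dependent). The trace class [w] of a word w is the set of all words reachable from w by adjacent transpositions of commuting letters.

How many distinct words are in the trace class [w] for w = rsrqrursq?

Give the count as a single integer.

#0=r has no predecessor
#1=s has no predecessor
#2=r depends on [0:r]
#3=q has no predecessor
#4=r depends on [2:r]
#5=u depends on [3:q, 4:r]
#6=r depends on [5:u]
#7=s depends on [1:s]
#8=q depends on [5:u]
sources: [0:r, 1:s, 3:q]
N(rest) = Σ N(rest − s) over sources s of rest; N(one piece) = 1:
  size 1 → [6]=1  [7]=1  [8]=1
  size 2 → [1,7]=1  [6,7]=2  [6,8]=2  [7,8]=2
  size 3 → [1,6,7]=3  [1,7,8]=3  [5,6,8]=2  [6,7,8]=6
  size 4 → [1,6,7,8]=12  [3,5,6,8]=2  [4,5,6,8]=2  [5,6,7,8]=8
  size 5 → [1,5,6,7,8]=20  [2,4,5,6,8]=2  [3,4,5,6,8]=4  [3,5,6,7,8]=10  [4,5,6,7,8]=10
  size 6 → [0,2,4,5,6,8]=2  [1,3,5,6,7,8]=30  [1,4,5,6,7,8]=30  [2,3,4,5,6,8]=6  [2,4,5,6,7,8]=12  [3,4,5,6,7,8]=24
  size 7 → [0,2,3,4,5,6,8]=8  [0,2,4,5,6,7,8]=14  [1,2,4,5,6,7,8]=42  [1,3,4,5,6,7,8]=84  [2,3,4,5,6,7,8]=42
  first=0(r) contributes 168
  first=1(s) contributes 64
  first=3(q) contributes 56
|[w]| = 288

288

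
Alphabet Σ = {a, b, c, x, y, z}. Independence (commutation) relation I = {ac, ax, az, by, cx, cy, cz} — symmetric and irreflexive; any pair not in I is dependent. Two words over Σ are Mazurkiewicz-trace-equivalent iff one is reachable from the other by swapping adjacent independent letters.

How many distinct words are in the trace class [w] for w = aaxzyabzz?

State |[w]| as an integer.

piece 0:a — minimal
piece 1:a rests on {0:a}
piece 2:x — minimal
piece 3:z rests on {2:x}
piece 4:y rests on {1:a, 3:z}
piece 5:a rests on {4:y}
piece 6:b rests on {5:a}
piece 7:z rests on {6:b}
piece 8:z rests on {7:z}
minimal pieces: {0:a, 2:x}
ways to finish when only these pieces remain (= sum over removing one remaining piece with nothing left below it):
  1 left: {8}→1
  2 left: {7,8}→1
  3 left: {6,7,8}→1
  4 left: {5,6,7,8}→1
  5 left: {4,5,6,7,8}→1
  6 left: {1,4,5,6,7,8}→1  {3,4,5,6,7,8}→1
  7 left: {0,1,4,5,6,7,8}→1  {1,3,4,5,6,7,8}→2  {2,3,4,5,6,7,8}→1
  placing 0:a first → 3 extensions
  placing 2:x first → 3 extensions
total linear extensions = 6

6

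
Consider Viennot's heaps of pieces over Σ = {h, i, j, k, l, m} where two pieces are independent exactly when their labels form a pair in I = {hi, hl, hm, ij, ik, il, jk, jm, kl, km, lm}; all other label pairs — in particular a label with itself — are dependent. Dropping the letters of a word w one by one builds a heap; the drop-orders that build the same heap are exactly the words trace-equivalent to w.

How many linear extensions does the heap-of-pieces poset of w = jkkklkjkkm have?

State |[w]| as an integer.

piece 0:j — minimal
piece 1:k — minimal
piece 2:k rests on {1:k}
piece 3:k rests on {2:k}
piece 4:l rests on {0:j}
piece 5:k rests on {3:k}
piece 6:j rests on {4:l}
piece 7:k rests on {5:k}
piece 8:k rests on {7:k}
piece 9:m — minimal
minimal pieces: {0:j, 1:k, 9:m}
ways to finish when only these pieces remain (= sum over removing one remaining piece with nothing left below it):
  1 left: {6}→1  {8}→1  {9}→1
  2 left: {4,6}→1  {6,8}→2  {6,9}→2  {7,8}→1  {8,9}→2
  3 left: {0,4,6}→1  {4,6,8}→3  {4,6,9}→3  {5,7,8}→1  {6,7,8}→3  {6,8,9}→6  {7,8,9}→3
  4 left: {0,4,6,8}→4  {0,4,6,9}→4  {3,5,7,8}→1  {4,6,7,8}→6  {4,6,8,9}→12  {5,6,7,8}→4  {5,7,8,9}→4  {6,7,8,9}→12
  5 left: {0,4,6,7,8}→10  {0,4,6,8,9}→20  {2,3,5,7,8}→1  {3,5,6,7,8}→5  {3,5,7,8,9}→5  {4,5,6,7,8}→10  {4,6,7,8,9}→30  {5,6,7,8,9}→20
  6 left: {0,4,5,6,7,8}→20  {0,4,6,7,8,9}→60  {1,2,3,5,7,8}→1  {2,3,5,6,7,8}→6  {2,3,5,7,8,9}→6  {3,4,5,6,7,8}→15  {3,5,6,7,8,9}→30  {4,5,6,7,8,9}→60
  7 left: {0,3,4,5,6,7,8}→35  {0,4,5,6,7,8,9}→140  {1,2,3,5,6,7,8}→7  {1,2,3,5,7,8,9}→7  {2,3,4,5,6,7,8}→21  {2,3,5,6,7,8,9}→42  {3,4,5,6,7,8,9}→105
  8 left: {0,2,3,4,5,6,7,8}→56  {0,3,4,5,6,7,8,9}→280  {1,2,3,4,5,6,7,8}→28  {1,2,3,5,6,7,8,9}→56  {2,3,4,5,6,7,8,9}→168
  placing 0:j first → 252 extensions
  placing 1:k first → 504 extensions
  placing 9:m first → 84 extensions
total linear extensions = 840

840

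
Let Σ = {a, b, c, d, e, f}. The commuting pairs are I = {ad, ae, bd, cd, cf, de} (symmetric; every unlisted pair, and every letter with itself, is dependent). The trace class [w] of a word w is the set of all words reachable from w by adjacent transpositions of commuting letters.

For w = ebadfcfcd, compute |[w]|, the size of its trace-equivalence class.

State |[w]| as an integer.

piece 0:e — minimal
piece 1:b rests on {0:e}
piece 2:a rests on {1:b}
piece 3:d — minimal
piece 4:f rests on {2:a, 3:d}
piece 5:c rests on {2:a}
piece 6:f rests on {4:f}
piece 7:c rests on {5:c}
piece 8:d rests on {6:f}
minimal pieces: {0:e, 3:d}
ways to finish when only these pieces remain (= sum over removing one remaining piece with nothing left below it):
  1 left: {7}→1  {8}→1
  2 left: {5,7}→1  {6,8}→1  {7,8}→2
  3 left: {4,6,8}→1  {5,7,8}→3  {6,7,8}→3
  4 left: {3,4,6,8}→1  {4,6,7,8}→4  {5,6,7,8}→6
  5 left: {3,4,6,7,8}→5  {4,5,6,7,8}→10
  6 left: {2,4,5,6,7,8}→10  {3,4,5,6,7,8}→15
  7 left: {1,2,4,5,6,7,8}→10  {2,3,4,5,6,7,8}→25
  placing 0:e first → 35 extensions
  placing 3:d first → 10 extensions
total linear extensions = 45

45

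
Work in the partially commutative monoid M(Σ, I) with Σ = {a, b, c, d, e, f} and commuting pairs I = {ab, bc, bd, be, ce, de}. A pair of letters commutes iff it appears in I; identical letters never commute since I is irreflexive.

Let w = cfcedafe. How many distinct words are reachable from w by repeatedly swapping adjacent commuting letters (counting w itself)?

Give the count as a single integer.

#0=c has no predecessor
#1=f depends on [0:c]
#2=c depends on [1:f]
#3=e depends on [1:f]
#4=d depends on [2:c]
#5=a depends on [3:e, 4:d]
#6=f depends on [5:a]
#7=e depends on [6:f]
sources: [0:c]
N(rest) = Σ N(rest − s) over sources s of rest; N(one piece) = 1:
  size 1 → [7]=1
  size 2 → [6,7]=1
  size 3 → [5,6,7]=1
  size 4 → [3,5,6,7]=1  [4,5,6,7]=1
  size 5 → [2,4,5,6,7]=1  [3,4,5,6,7]=2
  size 6 → [2,3,4,5,6,7]=3
  first=0(c) contributes 3

3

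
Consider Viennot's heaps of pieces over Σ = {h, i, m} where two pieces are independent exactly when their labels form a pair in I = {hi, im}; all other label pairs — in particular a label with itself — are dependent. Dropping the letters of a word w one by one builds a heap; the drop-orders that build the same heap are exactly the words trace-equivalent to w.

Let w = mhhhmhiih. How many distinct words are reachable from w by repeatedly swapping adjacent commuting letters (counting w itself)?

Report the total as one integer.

piece 0:m — minimal
piece 1:h rests on {0:m}
piece 2:h rests on {1:h}
piece 3:h rests on {2:h}
piece 4:m rests on {3:h}
piece 5:h rests on {4:m}
piece 6:i — minimal
piece 7:i rests on {6:i}
piece 8:h rests on {5:h}
minimal pieces: {0:m, 6:i}
ways to finish when only these pieces remain (= sum over removing one remaining piece with nothing left below it):
  1 left: {7}→1  {8}→1
  2 left: {5,8}→1  {6,7}→1  {7,8}→2
  3 left: {4,5,8}→1  {5,7,8}→3  {6,7,8}→3
  4 left: {3,4,5,8}→1  {4,5,7,8}→4  {5,6,7,8}→6
  5 left: {2,3,4,5,8}→1  {3,4,5,7,8}→5  {4,5,6,7,8}→10
  6 left: {1,2,3,4,5,8}→1  {2,3,4,5,7,8}→6  {3,4,5,6,7,8}→15
  7 left: {0,1,2,3,4,5,8}→1  {1,2,3,4,5,7,8}→7  {2,3,4,5,6,7,8}→21
  placing 0:m first → 28 extensions
  placing 6:i first → 8 extensions
total linear extensions = 36

36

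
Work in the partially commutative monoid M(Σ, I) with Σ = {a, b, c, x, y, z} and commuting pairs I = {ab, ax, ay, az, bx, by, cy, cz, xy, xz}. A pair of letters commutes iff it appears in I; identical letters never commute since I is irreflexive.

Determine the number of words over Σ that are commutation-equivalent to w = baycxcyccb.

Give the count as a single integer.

piece 0:b — minimal
piece 1:a — minimal
piece 2:y — minimal
piece 3:c rests on {0:b, 1:a}
piece 4:x rests on {3:c}
piece 5:c rests on {4:x}
piece 6:y rests on {2:y}
piece 7:c rests on {5:c}
piece 8:c rests on {7:c}
piece 9:b rests on {8:c}
minimal pieces: {0:b, 1:a, 2:y}
ways to finish when only these pieces remain (= sum over removing one remaining piece with nothing left below it):
  1 left: {6}→1  {9}→1
  2 left: {2,6}→1  {6,9}→2  {8,9}→1
  3 left: {2,6,9}→3  {6,8,9}→3  {7,8,9}→1
  4 left: {2,6,8,9}→6  {5,7,8,9}→1  {6,7,8,9}→4
  5 left: {2,6,7,8,9}→10  {4,5,7,8,9}→1  {5,6,7,8,9}→5
  6 left: {2,5,6,7,8,9}→15  {3,4,5,7,8,9}→1  {4,5,6,7,8,9}→6
  7 left: {0,3,4,5,7,8,9}→1  {1,3,4,5,7,8,9}→1  {2,4,5,6,7,8,9}→21  {3,4,5,6,7,8,9}→7
  8 left: {0,1,3,4,5,7,8,9}→2  {0,3,4,5,6,7,8,9}→8  {1,3,4,5,6,7,8,9}→8  {2,3,4,5,6,7,8,9}→28
  placing 0:b first → 36 extensions
  placing 1:a first → 36 extensions
  placing 2:y first → 18 extensions
total linear extensions = 90

90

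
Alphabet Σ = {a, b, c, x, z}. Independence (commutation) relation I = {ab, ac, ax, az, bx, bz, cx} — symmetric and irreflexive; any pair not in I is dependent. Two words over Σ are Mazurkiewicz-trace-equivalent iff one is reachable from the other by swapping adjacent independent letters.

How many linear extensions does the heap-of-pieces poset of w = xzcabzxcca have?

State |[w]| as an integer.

315

#0=x has no predecessor
#1=z depends on [0:x]
#2=c depends on [1:z]
#3=a has no predecessor
#4=b depends on [2:c]
#5=z depends on [2:c]
#6=x depends on [5:z]
#7=c depends on [4:b, 5:z]
#8=c depends on [7:c]
#9=a depends on [3:a]
sources: [0:x, 3:a]
N(rest) = Σ N(rest − s) over sources s of rest; N(one piece) = 1:
  size 1 → [6]=1  [8]=1  [9]=1
  size 2 → [3,9]=1  [6,8]=2  [6,9]=2  [7,8]=1  [8,9]=2
  size 3 → [3,6,9]=3  [3,8,9]=3  [4,7,8]=1  [6,7,8]=3  [6,8,9]=6  [7,8,9]=3
  size 4 → [3,6,8,9]=12  [3,7,8,9]=6  [4,6,7,8]=4  [4,7,8,9]=4  [5,6,7,8]=3  [6,7,8,9]=12
  size 5 → [3,4,7,8,9]=10  [3,6,7,8,9]=30  [4,5,6,7,8]=7  [4,6,7,8,9]=20  [5,6,7,8,9]=15
  size 6 → [2,4,5,6,7,8]=7  [3,4,6,7,8,9]=60  [3,5,6,7,8,9]=45  [4,5,6,7,8,9]=42
  size 7 → [1,2,4,5,6,7,8]=7  [2,4,5,6,7,8,9]=49  [3,4,5,6,7,8,9]=147
  size 8 → [0,1,2,4,5,6,7,8]=7  [1,2,4,5,6,7,8,9]=56  [2,3,4,5,6,7,8,9]=196
  first=0(x) contributes 252
  first=3(a) contributes 63
|[w]| = 315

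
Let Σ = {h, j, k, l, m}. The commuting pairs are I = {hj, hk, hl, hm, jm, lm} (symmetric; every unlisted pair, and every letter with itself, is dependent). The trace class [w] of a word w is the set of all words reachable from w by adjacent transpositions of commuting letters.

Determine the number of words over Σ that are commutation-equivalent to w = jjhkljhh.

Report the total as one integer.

56

#0=j has no predecessor
#1=j depends on [0:j]
#2=h has no predecessor
#3=k depends on [1:j]
#4=l depends on [3:k]
#5=j depends on [4:l]
#6=h depends on [2:h]
#7=h depends on [6:h]
sources: [0:j, 2:h]
N(rest) = Σ N(rest − s) over sources s of rest; N(one piece) = 1:
  size 1 → [5]=1  [7]=1
  size 2 → [4,5]=1  [5,7]=2  [6,7]=1
  size 3 → [2,6,7]=1  [3,4,5]=1  [4,5,7]=3  [5,6,7]=3
  size 4 → [1,3,4,5]=1  [2,5,6,7]=4  [3,4,5,7]=4  [4,5,6,7]=6
  size 5 → [0,1,3,4,5]=1  [1,3,4,5,7]=5  [2,4,5,6,7]=10  [3,4,5,6,7]=10
  size 6 → [0,1,3,4,5,7]=6  [1,3,4,5,6,7]=15  [2,3,4,5,6,7]=20
  first=0(j) contributes 35
  first=2(h) contributes 21
|[w]| = 56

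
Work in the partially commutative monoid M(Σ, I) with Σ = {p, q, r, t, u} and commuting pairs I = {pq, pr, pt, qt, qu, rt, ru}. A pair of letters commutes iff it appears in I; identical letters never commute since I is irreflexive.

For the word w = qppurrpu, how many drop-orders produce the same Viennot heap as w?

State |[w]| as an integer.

drop 0:q onto floor
drop 1:p onto floor
drop 2:p onto {1:p}
drop 3:u onto {2:p}
drop 4:r onto {0:q}
drop 5:r onto {4:r}
drop 6:p onto {3:u}
drop 7:u onto {6:p}
ground layer = {0:q, 1:p}
drop-orders for the pieces not yet dropped (sum over which currently-grounded one goes next):
  1 to go: {5} 1  {7} 1
  2 to go: {4,5} 1  {5,7} 2  {6,7} 1
  3 to go: {0,4,5} 1  {3,6,7} 1  {4,5,7} 3  {5,6,7} 3
  4 to go: {0,4,5,7} 4  {2,3,6,7} 1  {3,5,6,7} 4  {4,5,6,7} 6
  5 to go: {0,4,5,6,7} 10  {1,2,3,6,7} 1  {2,3,5,6,7} 5  {3,4,5,6,7} 10
  6 to go: {0,3,4,5,6,7} 20  {1,2,3,5,6,7} 6  {2,3,4,5,6,7} 15
  if 0:q drops first: 21 orders
  if 1:p drops first: 35 orders
heap linearizations: 56

56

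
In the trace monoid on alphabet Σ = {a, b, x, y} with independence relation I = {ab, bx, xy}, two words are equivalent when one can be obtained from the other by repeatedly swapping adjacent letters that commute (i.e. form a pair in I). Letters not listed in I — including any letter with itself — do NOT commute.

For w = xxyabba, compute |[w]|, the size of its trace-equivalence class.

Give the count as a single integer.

piece 0:x — minimal
piece 1:x rests on {0:x}
piece 2:y — minimal
piece 3:a rests on {1:x, 2:y}
piece 4:b rests on {2:y}
piece 5:b rests on {4:b}
piece 6:a rests on {3:a}
minimal pieces: {0:x, 2:y}
ways to finish when only these pieces remain (= sum over removing one remaining piece with nothing left below it):
  1 left: {5}→1  {6}→1
  2 left: {3,6}→1  {4,5}→1  {5,6}→2
  3 left: {1,3,6}→1  {3,5,6}→3  {4,5,6}→3
  4 left: {0,1,3,6}→1  {1,3,5,6}→4  {3,4,5,6}→6
  5 left: {0,1,3,5,6}→5  {1,3,4,5,6}→10  {2,3,4,5,6}→6
  placing 0:x first → 16 extensions
  placing 2:y first → 15 extensions
total linear extensions = 31

31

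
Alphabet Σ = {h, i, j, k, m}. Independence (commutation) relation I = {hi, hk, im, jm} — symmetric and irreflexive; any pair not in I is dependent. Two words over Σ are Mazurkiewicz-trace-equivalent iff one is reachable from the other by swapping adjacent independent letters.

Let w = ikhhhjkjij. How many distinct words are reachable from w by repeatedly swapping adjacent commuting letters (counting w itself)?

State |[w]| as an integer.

#0=i has no predecessor
#1=k depends on [0:i]
#2=h has no predecessor
#3=h depends on [2:h]
#4=h depends on [3:h]
#5=j depends on [1:k, 4:h]
#6=k depends on [5:j]
#7=j depends on [6:k]
#8=i depends on [7:j]
#9=j depends on [8:i]
sources: [0:i, 2:h]
N(rest) = Σ N(rest − s) over sources s of rest; N(one piece) = 1:
  size 1 → [9]=1
  size 2 → [8,9]=1
  size 3 → [7,8,9]=1
  size 4 → [6,7,8,9]=1
  size 5 → [5,6,7,8,9]=1
  size 6 → [1,5,6,7,8,9]=1  [4,5,6,7,8,9]=1
  size 7 → [0,1,5,6,7,8,9]=1  [1,4,5,6,7,8,9]=2  [3,4,5,6,7,8,9]=1
  size 8 → [0,1,4,5,6,7,8,9]=3  [1,3,4,5,6,7,8,9]=3  [2,3,4,5,6,7,8,9]=1
  first=0(i) contributes 4
  first=2(h) contributes 6
|[w]| = 10

10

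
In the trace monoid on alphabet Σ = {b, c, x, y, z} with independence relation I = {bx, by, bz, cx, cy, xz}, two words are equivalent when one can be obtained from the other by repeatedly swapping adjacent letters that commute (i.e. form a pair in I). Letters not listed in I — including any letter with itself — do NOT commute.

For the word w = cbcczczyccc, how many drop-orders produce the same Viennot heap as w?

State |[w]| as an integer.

4

piece 0:c — minimal
piece 1:b rests on {0:c}
piece 2:c rests on {1:b}
piece 3:c rests on {2:c}
piece 4:z rests on {3:c}
piece 5:c rests on {4:z}
piece 6:z rests on {5:c}
piece 7:y rests on {6:z}
piece 8:c rests on {6:z}
piece 9:c rests on {8:c}
piece 10:c rests on {9:c}
minimal pieces: {0:c}
ways to finish when only these pieces remain (= sum over removing one remaining piece with nothing left below it):
  1 left: {7}→1  {10}→1
  2 left: {7,10}→2  {9,10}→1
  3 left: {7,9,10}→3  {8,9,10}→1
  4 left: {7,8,9,10}→4
  5 left: {6,7,8,9,10}→4
  6 left: {5,6,7,8,9,10}→4
  7 left: {4,5,6,7,8,9,10}→4
  8 left: {3,4,5,6,7,8,9,10}→4
  9 left: {2,3,4,5,6,7,8,9,10}→4
  placing 0:c first → 4 extensions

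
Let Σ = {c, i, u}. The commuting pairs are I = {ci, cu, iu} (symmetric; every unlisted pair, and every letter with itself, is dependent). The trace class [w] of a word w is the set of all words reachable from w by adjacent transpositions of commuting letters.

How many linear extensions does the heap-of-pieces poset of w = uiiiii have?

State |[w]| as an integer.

6

#0=u has no predecessor
#1=i has no predecessor
#2=i depends on [1:i]
#3=i depends on [2:i]
#4=i depends on [3:i]
#5=i depends on [4:i]
sources: [0:u, 1:i]
N(rest) = Σ N(rest − s) over sources s of rest; N(one piece) = 1:
  size 1 → [0]=1  [5]=1
  size 2 → [0,5]=2  [4,5]=1
  size 3 → [0,4,5]=3  [3,4,5]=1
  size 4 → [0,3,4,5]=4  [2,3,4,5]=1
  first=0(u) contributes 1
  first=1(i) contributes 5
|[w]| = 6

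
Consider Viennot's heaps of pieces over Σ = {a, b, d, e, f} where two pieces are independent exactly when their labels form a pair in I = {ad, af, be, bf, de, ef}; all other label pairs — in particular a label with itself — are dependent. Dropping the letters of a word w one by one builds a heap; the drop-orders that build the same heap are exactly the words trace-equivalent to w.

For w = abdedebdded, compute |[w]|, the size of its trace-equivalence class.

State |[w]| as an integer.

piece 0:a — minimal
piece 1:b rests on {0:a}
piece 2:d rests on {1:b}
piece 3:e rests on {0:a}
piece 4:d rests on {2:d}
piece 5:e rests on {3:e}
piece 6:b rests on {4:d}
piece 7:d rests on {6:b}
piece 8:d rests on {7:d}
piece 9:e rests on {5:e}
piece 10:d rests on {8:d}
minimal pieces: {0:a}
ways to finish when only these pieces remain (= sum over removing one remaining piece with nothing left below it):
  1 left: {9}→1  {10}→1
  2 left: {5,9}→1  {8,10}→1  {9,10}→2
  3 left: {3,5,9}→1  {5,9,10}→3  {7,8,10}→1  {8,9,10}→3
  4 left: {3,5,9,10}→4  {5,8,9,10}→6  {6,7,8,10}→1  {7,8,9,10}→4
  5 left: {3,5,8,9,10}→10  {4,6,7,8,10}→1  {5,7,8,9,10}→10  {6,7,8,9,10}→5
  6 left: {2,4,6,7,8,10}→1  {3,5,7,8,9,10}→20  {4,6,7,8,9,10}→6  {5,6,7,8,9,10}→15
  7 left: {1,2,4,6,7,8,10}→1  {2,4,6,7,8,9,10}→7  {3,5,6,7,8,9,10}→35  {4,5,6,7,8,9,10}→21
  8 left: {1,2,4,6,7,8,9,10}→8  {2,4,5,6,7,8,9,10}→28  {3,4,5,6,7,8,9,10}→56
  9 left: {1,2,4,5,6,7,8,9,10}→36  {2,3,4,5,6,7,8,9,10}→84
  placing 0:a first → 120 extensions

120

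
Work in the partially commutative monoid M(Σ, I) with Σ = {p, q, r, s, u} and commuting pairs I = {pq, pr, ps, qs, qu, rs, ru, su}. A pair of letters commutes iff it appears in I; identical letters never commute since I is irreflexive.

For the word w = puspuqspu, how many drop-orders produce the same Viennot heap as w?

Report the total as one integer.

252

drop 0:p onto floor
drop 1:u onto {0:p}
drop 2:s onto floor
drop 3:p onto {1:u}
drop 4:u onto {3:p}
drop 5:q onto floor
drop 6:s onto {2:s}
drop 7:p onto {4:u}
drop 8:u onto {7:p}
ground layer = {0:p, 2:s, 5:q}
drop-orders for the pieces not yet dropped (sum over which currently-grounded one goes next):
  1 to go: {5} 1  {6} 1  {8} 1
  2 to go: {2,6} 1  {5,6} 2  {5,8} 2  {6,8} 2  {7,8} 1
  3 to go: {2,5,6} 3  {2,6,8} 3  {4,7,8} 1  {5,6,8} 6  {5,7,8} 3  {6,7,8} 3
  4 to go: {2,5,6,8} 12  {2,6,7,8} 6  {3,4,7,8} 1  {4,5,7,8} 4  {4,6,7,8} 4  {5,6,7,8} 12
  5 to go: {1,3,4,7,8} 1  {2,4,6,7,8} 10  {2,5,6,7,8} 30  {3,4,5,7,8} 5  {3,4,6,7,8} 5  {4,5,6,7,8} 20
  6 to go: {0,1,3,4,7,8} 1  {1,3,4,5,7,8} 6  {1,3,4,6,7,8} 6  {2,3,4,6,7,8} 15  {2,4,5,6,7,8} 60  {3,4,5,6,7,8} 30
  7 to go: {0,1,3,4,5,7,8} 7  {0,1,3,4,6,7,8} 7  {1,2,3,4,6,7,8} 21  {1,3,4,5,6,7,8} 42  {2,3,4,5,6,7,8} 105
  if 0:p drops first: 168 orders
  if 2:s drops first: 56 orders
  if 5:q drops first: 28 orders
heap linearizations: 252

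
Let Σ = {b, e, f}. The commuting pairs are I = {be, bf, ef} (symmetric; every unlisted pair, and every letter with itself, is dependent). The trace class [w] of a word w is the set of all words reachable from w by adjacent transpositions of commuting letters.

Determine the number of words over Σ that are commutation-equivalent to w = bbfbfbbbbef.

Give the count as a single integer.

drop 0:b onto floor
drop 1:b onto {0:b}
drop 2:f onto floor
drop 3:b onto {1:b}
drop 4:f onto {2:f}
drop 5:b onto {3:b}
drop 6:b onto {5:b}
drop 7:b onto {6:b}
drop 8:b onto {7:b}
drop 9:e onto floor
drop 10:f onto {4:f}
ground layer = {0:b, 2:f, 9:e}
drop-orders for the pieces not yet dropped (sum over which currently-grounded one goes next):
  1 to go: {8} 1  {9} 1  {10} 1
  2 to go: {4,10} 1  {7,8} 1  {8,9} 2  {8,10} 2  {9,10} 2
  3 to go: {2,4,10} 1  {4,8,10} 3  {4,9,10} 3  {6,7,8} 1  {7,8,9} 3  {7,8,10} 3  {8,9,10} 6
  4 to go: {2,4,8,10} 4  {2,4,9,10} 4  {4,7,8,10} 6  {4,8,9,10} 12  {5,6,7,8} 1  {6,7,8,9} 4  {6,7,8,10} 4  {7,8,9,10} 12
  5 to go: {2,4,7,8,10} 10  {2,4,8,9,10} 20  {3,5,6,7,8} 1  {4,6,7,8,10} 10  {4,7,8,9,10} 30  {5,6,7,8,9} 5  {5,6,7,8,10} 5  {6,7,8,9,10} 20
  6 to go: {1,3,5,6,7,8} 1  {2,4,6,7,8,10} 20  {2,4,7,8,9,10} 60  {3,5,6,7,8,9} 6  {3,5,6,7,8,10} 6  {4,5,6,7,8,10} 15  {4,6,7,8,9,10} 60  {5,6,7,8,9,10} 30
  7 to go: {0,1,3,5,6,7,8} 1  {1,3,5,6,7,8,9} 7  {1,3,5,6,7,8,10} 7  {2,4,5,6,7,8,10} 35  {2,4,6,7,8,9,10} 140  {3,4,5,6,7,8,10} 21  {3,5,6,7,8,9,10} 42  {4,5,6,7,8,9,10} 105
  8 to go: {0,1,3,5,6,7,8,9} 8  {0,1,3,5,6,7,8,10} 8  {1,3,4,5,6,7,8,10} 28  {1,3,5,6,7,8,9,10} 56  {2,3,4,5,6,7,8,10} 56  {2,4,5,6,7,8,9,10} 280  {3,4,5,6,7,8,9,10} 168
  9 to go: {0,1,3,4,5,6,7,8,10} 36  {0,1,3,5,6,7,8,9,10} 72  {1,2,3,4,5,6,7,8,10} 84  {1,3,4,5,6,7,8,9,10} 252  {2,3,4,5,6,7,8,9,10} 504
  if 0:b drops first: 840 orders
  if 2:f drops first: 360 orders
  if 9:e drops first: 120 orders
heap linearizations: 1320

1320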